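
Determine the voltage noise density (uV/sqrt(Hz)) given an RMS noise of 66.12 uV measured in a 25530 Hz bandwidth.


Noise spectral density = Vrms / sqrt(BW).
NSD = 66.12 / sqrt(25530)
NSD = 66.12 / 159.7811
NSD = 0.4138 uV/sqrt(Hz)

0.4138 uV/sqrt(Hz)


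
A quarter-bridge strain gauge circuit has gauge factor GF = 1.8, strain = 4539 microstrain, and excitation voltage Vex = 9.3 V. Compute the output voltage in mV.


Quarter bridge output: Vout = (GF * epsilon * Vex) / 4.
Vout = (1.8 * 4539e-6 * 9.3) / 4
Vout = 0.07598286 / 4 V
Vout = 0.01899571 V = 18.9957 mV

18.9957 mV


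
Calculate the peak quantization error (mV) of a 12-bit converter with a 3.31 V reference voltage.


The maximum quantization error is +/- LSB/2.
LSB = Vref / 2^n = 3.31 / 4096 = 0.00080811 V
Max error = LSB / 2 = 0.00080811 / 2 = 0.00040405 V
Max error = 0.4041 mV

0.4041 mV


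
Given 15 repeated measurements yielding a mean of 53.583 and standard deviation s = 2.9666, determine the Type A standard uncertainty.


The standard uncertainty for Type A evaluation is u = s / sqrt(n).
u = 2.9666 / sqrt(15)
u = 2.9666 / 3.873
u = 0.766

0.766


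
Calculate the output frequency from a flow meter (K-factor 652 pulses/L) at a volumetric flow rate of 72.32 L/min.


Frequency = K * Q / 60 (converting L/min to L/s).
f = 652 * 72.32 / 60
f = 47152.64 / 60
f = 785.88 Hz

785.88 Hz


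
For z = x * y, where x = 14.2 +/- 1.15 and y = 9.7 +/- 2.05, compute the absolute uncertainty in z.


For a product z = x*y, the relative uncertainty is:
uz/z = sqrt((ux/x)^2 + (uy/y)^2)
Relative uncertainties: ux/x = 1.15/14.2 = 0.080986
uy/y = 2.05/9.7 = 0.21134
z = 14.2 * 9.7 = 137.7
uz = 137.7 * sqrt(0.080986^2 + 0.21134^2) = 31.174

31.174


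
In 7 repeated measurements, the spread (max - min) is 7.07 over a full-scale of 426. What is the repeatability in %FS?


Repeatability = (spread / full scale) * 100%.
R = (7.07 / 426) * 100
R = 1.66 %FS

1.66 %FS


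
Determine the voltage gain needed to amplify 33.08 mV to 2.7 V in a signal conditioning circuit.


Gain = Vout / Vin (converting to same units).
G = 2.7 V / 33.08 mV
G = 2700.0 mV / 33.08 mV
G = 81.62

81.62


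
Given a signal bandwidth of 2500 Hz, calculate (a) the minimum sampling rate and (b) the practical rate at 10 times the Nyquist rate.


By Nyquist theorem, fs_min = 2 * fmax.
fs_min = 2 * 2500 = 5000 Hz
Practical rate = 10 * fs_min = 10 * 5000 = 50000 Hz

fs_min = 5000 Hz, fs_practical = 50000 Hz


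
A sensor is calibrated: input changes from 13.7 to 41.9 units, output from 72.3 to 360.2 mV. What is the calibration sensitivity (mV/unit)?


Sensitivity = (y2 - y1) / (x2 - x1).
S = (360.2 - 72.3) / (41.9 - 13.7)
S = 287.9 / 28.2
S = 10.2092 mV/unit

10.2092 mV/unit


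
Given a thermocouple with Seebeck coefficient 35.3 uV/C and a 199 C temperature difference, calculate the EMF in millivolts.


The thermocouple output V = sensitivity * dT.
V = 35.3 uV/C * 199 C
V = 7024.7 uV
V = 7.025 mV

7.025 mV


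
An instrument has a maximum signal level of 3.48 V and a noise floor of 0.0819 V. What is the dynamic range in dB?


Dynamic range = 20 * log10(Vmax / Vnoise).
DR = 20 * log10(3.48 / 0.0819)
DR = 20 * log10(42.49)
DR = 32.57 dB

32.57 dB


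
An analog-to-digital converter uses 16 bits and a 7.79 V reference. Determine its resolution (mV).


The resolution (LSB) of an ADC is Vref / 2^n.
LSB = 7.79 / 2^16
LSB = 7.79 / 65536
LSB = 0.00011887 V = 0.11886597 mV

0.11886597 mV


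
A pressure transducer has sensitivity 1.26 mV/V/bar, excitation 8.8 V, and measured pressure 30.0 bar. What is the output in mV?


Output = sensitivity * Vex * P.
Vout = 1.26 * 8.8 * 30.0
Vout = 11.088 * 30.0
Vout = 332.64 mV

332.64 mV


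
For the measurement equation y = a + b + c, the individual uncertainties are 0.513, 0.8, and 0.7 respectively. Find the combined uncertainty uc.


For a sum of independent quantities, uc = sqrt(u1^2 + u2^2 + u3^2).
uc = sqrt(0.513^2 + 0.8^2 + 0.7^2)
uc = sqrt(0.263169 + 0.64 + 0.49)
uc = 1.1803

1.1803


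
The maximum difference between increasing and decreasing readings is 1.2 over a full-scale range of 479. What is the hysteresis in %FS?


Hysteresis = (max difference / full scale) * 100%.
H = (1.2 / 479) * 100
H = 0.251 %FS

0.251 %FS


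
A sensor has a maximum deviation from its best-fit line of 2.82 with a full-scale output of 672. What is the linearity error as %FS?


Linearity error = (max deviation / full scale) * 100%.
Linearity = (2.82 / 672) * 100
Linearity = 0.42 %FS

0.42 %FS


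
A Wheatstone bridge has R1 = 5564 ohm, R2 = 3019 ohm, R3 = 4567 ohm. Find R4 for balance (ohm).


At balance: R1*R4 = R2*R3, so R4 = R2*R3/R1.
R4 = 3019 * 4567 / 5564
R4 = 13787773 / 5564
R4 = 2478.03 ohm

2478.03 ohm


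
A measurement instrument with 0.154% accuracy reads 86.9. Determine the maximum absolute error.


Absolute error = (accuracy% / 100) * reading.
Error = (0.154 / 100) * 86.9
Error = 0.00154 * 86.9
Error = 0.1338

0.1338


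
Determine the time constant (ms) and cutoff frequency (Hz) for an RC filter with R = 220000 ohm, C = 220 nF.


Time constant: tau = R * C.
tau = 220000 * 2.20e-07 = 0.0484 s
tau = 48.4 ms
Cutoff frequency: fc = 1 / (2*pi*R*C).
fc = 1 / (2*pi*0.0484) = 3.29 Hz

tau = 48.4 ms, fc = 3.29 Hz


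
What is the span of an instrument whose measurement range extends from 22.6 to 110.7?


Span = upper range - lower range.
Span = 110.7 - (22.6)
Span = 88.1

88.1


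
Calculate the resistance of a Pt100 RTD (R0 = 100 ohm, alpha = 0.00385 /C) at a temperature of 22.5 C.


The RTD equation: Rt = R0 * (1 + alpha * T).
Rt = 100 * (1 + 0.00385 * 22.5)
Rt = 100 * (1 + 0.086625)
Rt = 100 * 1.086625
Rt = 108.662 ohm

108.662 ohm


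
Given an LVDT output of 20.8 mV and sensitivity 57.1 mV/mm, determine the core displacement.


Displacement = Vout / sensitivity.
d = 20.8 / 57.1
d = 0.364 mm

0.364 mm


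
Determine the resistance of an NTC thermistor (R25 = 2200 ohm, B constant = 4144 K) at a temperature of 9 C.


NTC thermistor equation: Rt = R25 * exp(B * (1/T - 1/T25)).
T in Kelvin: 282.15 K, T25 = 298.15 K
1/T - 1/T25 = 1/282.15 - 1/298.15 = 0.0001902
B * (1/T - 1/T25) = 4144 * 0.0001902 = 0.7882
Rt = 2200 * exp(0.7882) = 4838.7 ohm

4838.7 ohm


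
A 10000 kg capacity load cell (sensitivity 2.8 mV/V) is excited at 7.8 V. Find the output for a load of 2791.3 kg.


Vout = rated_output * Vex * (load / capacity).
Vout = 2.8 * 7.8 * (2791.3 / 10000)
Vout = 2.8 * 7.8 * 0.27913
Vout = 6.096 mV

6.096 mV


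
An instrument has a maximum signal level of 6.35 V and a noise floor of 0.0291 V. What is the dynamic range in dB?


Dynamic range = 20 * log10(Vmax / Vnoise).
DR = 20 * log10(6.35 / 0.0291)
DR = 20 * log10(218.21)
DR = 46.78 dB

46.78 dB


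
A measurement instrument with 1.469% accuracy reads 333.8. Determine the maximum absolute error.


Absolute error = (accuracy% / 100) * reading.
Error = (1.469 / 100) * 333.8
Error = 0.01469 * 333.8
Error = 4.9035

4.9035


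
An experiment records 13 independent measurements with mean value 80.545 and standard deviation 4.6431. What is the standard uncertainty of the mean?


The standard uncertainty for Type A evaluation is u = s / sqrt(n).
u = 4.6431 / sqrt(13)
u = 4.6431 / 3.6056
u = 1.2878

1.2878


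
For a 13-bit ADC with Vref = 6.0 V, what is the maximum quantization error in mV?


The maximum quantization error is +/- LSB/2.
LSB = Vref / 2^n = 6.0 / 8192 = 0.00073242 V
Max error = LSB / 2 = 0.00073242 / 2 = 0.00036621 V
Max error = 0.3662 mV

0.3662 mV


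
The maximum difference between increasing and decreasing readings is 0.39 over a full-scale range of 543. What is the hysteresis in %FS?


Hysteresis = (max difference / full scale) * 100%.
H = (0.39 / 543) * 100
H = 0.072 %FS

0.072 %FS


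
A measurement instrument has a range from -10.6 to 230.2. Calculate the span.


Span = upper range - lower range.
Span = 230.2 - (-10.6)
Span = 240.8

240.8


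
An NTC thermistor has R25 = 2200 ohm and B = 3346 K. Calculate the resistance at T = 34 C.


NTC thermistor equation: Rt = R25 * exp(B * (1/T - 1/T25)).
T in Kelvin: 307.15 K, T25 = 298.15 K
1/T - 1/T25 = 1/307.15 - 1/298.15 = -9.828e-05
B * (1/T - 1/T25) = 3346 * -9.828e-05 = -0.3288
Rt = 2200 * exp(-0.3288) = 1583.5 ohm

1583.5 ohm


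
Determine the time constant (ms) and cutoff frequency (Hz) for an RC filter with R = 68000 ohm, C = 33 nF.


Time constant: tau = R * C.
tau = 68000 * 3.30e-08 = 0.002244 s
tau = 2.244 ms
Cutoff frequency: fc = 1 / (2*pi*R*C).
fc = 1 / (2*pi*0.002244) = 70.92 Hz

tau = 2.244 ms, fc = 70.92 Hz


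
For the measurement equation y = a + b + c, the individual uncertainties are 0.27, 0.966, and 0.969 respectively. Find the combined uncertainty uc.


For a sum of independent quantities, uc = sqrt(u1^2 + u2^2 + u3^2).
uc = sqrt(0.27^2 + 0.966^2 + 0.969^2)
uc = sqrt(0.0729 + 0.933156 + 0.938961)
uc = 1.3946

1.3946


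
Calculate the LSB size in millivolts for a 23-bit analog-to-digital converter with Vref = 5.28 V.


The resolution (LSB) of an ADC is Vref / 2^n.
LSB = 5.28 / 2^23
LSB = 5.28 / 8388608
LSB = 6.3e-07 V = 0.00062943 mV

0.00062943 mV


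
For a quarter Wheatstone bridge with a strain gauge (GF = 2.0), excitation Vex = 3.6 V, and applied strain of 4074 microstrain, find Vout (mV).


Quarter bridge output: Vout = (GF * epsilon * Vex) / 4.
Vout = (2.0 * 4074e-6 * 3.6) / 4
Vout = 0.0293328 / 4 V
Vout = 0.0073332 V = 7.3332 mV

7.3332 mV


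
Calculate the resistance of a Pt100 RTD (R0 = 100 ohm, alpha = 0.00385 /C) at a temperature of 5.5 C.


The RTD equation: Rt = R0 * (1 + alpha * T).
Rt = 100 * (1 + 0.00385 * 5.5)
Rt = 100 * (1 + 0.021175)
Rt = 100 * 1.021175
Rt = 102.117 ohm

102.117 ohm


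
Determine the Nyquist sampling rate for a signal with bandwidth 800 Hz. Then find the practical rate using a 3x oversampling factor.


By Nyquist theorem, fs_min = 2 * fmax.
fs_min = 2 * 800 = 1600 Hz
Practical rate = 3 * fs_min = 3 * 1600 = 4800 Hz

fs_min = 1600 Hz, fs_practical = 4800 Hz


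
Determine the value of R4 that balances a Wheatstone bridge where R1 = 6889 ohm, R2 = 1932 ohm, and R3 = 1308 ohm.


At balance: R1*R4 = R2*R3, so R4 = R2*R3/R1.
R4 = 1932 * 1308 / 6889
R4 = 2527056 / 6889
R4 = 366.82 ohm

366.82 ohm


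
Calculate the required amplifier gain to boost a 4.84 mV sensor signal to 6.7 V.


Gain = Vout / Vin (converting to same units).
G = 6.7 V / 4.84 mV
G = 6700.0 mV / 4.84 mV
G = 1384.3

1384.3


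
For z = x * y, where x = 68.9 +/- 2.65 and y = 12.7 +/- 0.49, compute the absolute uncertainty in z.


For a product z = x*y, the relative uncertainty is:
uz/z = sqrt((ux/x)^2 + (uy/y)^2)
Relative uncertainties: ux/x = 2.65/68.9 = 0.038462
uy/y = 0.49/12.7 = 0.038583
z = 68.9 * 12.7 = 875.0
uz = 875.0 * sqrt(0.038462^2 + 0.038583^2) = 47.67

47.67


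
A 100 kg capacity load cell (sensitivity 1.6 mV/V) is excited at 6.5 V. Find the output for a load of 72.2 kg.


Vout = rated_output * Vex * (load / capacity).
Vout = 1.6 * 6.5 * (72.2 / 100)
Vout = 1.6 * 6.5 * 0.722
Vout = 7.509 mV

7.509 mV


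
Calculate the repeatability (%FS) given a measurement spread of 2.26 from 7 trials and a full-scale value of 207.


Repeatability = (spread / full scale) * 100%.
R = (2.26 / 207) * 100
R = 1.092 %FS

1.092 %FS


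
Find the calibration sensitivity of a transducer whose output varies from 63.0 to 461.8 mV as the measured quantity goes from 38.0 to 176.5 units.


Sensitivity = (y2 - y1) / (x2 - x1).
S = (461.8 - 63.0) / (176.5 - 38.0)
S = 398.8 / 138.5
S = 2.8794 mV/unit

2.8794 mV/unit


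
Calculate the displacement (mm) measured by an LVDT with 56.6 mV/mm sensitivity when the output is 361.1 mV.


Displacement = Vout / sensitivity.
d = 361.1 / 56.6
d = 6.38 mm

6.38 mm


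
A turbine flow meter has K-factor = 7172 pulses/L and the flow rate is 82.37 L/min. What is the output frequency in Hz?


Frequency = K * Q / 60 (converting L/min to L/s).
f = 7172 * 82.37 / 60
f = 590757.64 / 60
f = 9845.96 Hz

9845.96 Hz


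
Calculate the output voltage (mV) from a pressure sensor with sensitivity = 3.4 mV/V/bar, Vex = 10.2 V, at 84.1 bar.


Output = sensitivity * Vex * P.
Vout = 3.4 * 10.2 * 84.1
Vout = 34.68 * 84.1
Vout = 2916.59 mV

2916.59 mV


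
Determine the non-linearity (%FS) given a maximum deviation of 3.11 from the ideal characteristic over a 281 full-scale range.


Linearity error = (max deviation / full scale) * 100%.
Linearity = (3.11 / 281) * 100
Linearity = 1.107 %FS

1.107 %FS


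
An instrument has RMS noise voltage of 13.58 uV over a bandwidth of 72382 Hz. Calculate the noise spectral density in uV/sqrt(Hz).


Noise spectral density = Vrms / sqrt(BW).
NSD = 13.58 / sqrt(72382)
NSD = 13.58 / 269.039
NSD = 0.0505 uV/sqrt(Hz)

0.0505 uV/sqrt(Hz)


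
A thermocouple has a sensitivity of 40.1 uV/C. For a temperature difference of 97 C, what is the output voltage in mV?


The thermocouple output V = sensitivity * dT.
V = 40.1 uV/C * 97 C
V = 3889.7 uV
V = 3.89 mV

3.89 mV


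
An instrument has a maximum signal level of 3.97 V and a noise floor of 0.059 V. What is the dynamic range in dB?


Dynamic range = 20 * log10(Vmax / Vnoise).
DR = 20 * log10(3.97 / 0.059)
DR = 20 * log10(67.29)
DR = 36.56 dB

36.56 dB


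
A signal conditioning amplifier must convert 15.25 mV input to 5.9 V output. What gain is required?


Gain = Vout / Vin (converting to same units).
G = 5.9 V / 15.25 mV
G = 5900.0 mV / 15.25 mV
G = 386.89

386.89


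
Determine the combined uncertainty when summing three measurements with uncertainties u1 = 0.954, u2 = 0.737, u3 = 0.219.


For a sum of independent quantities, uc = sqrt(u1^2 + u2^2 + u3^2).
uc = sqrt(0.954^2 + 0.737^2 + 0.219^2)
uc = sqrt(0.910116 + 0.543169 + 0.047961)
uc = 1.2253

1.2253


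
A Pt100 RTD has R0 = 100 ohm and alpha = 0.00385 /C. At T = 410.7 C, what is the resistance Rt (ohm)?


The RTD equation: Rt = R0 * (1 + alpha * T).
Rt = 100 * (1 + 0.00385 * 410.7)
Rt = 100 * (1 + 1.581195)
Rt = 100 * 2.581195
Rt = 258.12 ohm

258.12 ohm


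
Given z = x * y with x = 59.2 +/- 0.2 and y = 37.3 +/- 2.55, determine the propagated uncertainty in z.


For a product z = x*y, the relative uncertainty is:
uz/z = sqrt((ux/x)^2 + (uy/y)^2)
Relative uncertainties: ux/x = 0.2/59.2 = 0.003378
uy/y = 2.55/37.3 = 0.068365
z = 59.2 * 37.3 = 2208.2
uz = 2208.2 * sqrt(0.003378^2 + 0.068365^2) = 151.144

151.144


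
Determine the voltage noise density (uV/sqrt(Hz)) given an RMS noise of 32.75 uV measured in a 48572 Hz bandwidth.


Noise spectral density = Vrms / sqrt(BW).
NSD = 32.75 / sqrt(48572)
NSD = 32.75 / 220.3906
NSD = 0.1486 uV/sqrt(Hz)

0.1486 uV/sqrt(Hz)


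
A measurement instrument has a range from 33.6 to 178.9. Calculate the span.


Span = upper range - lower range.
Span = 178.9 - (33.6)
Span = 145.3

145.3


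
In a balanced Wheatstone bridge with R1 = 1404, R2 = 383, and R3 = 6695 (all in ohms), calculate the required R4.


At balance: R1*R4 = R2*R3, so R4 = R2*R3/R1.
R4 = 383 * 6695 / 1404
R4 = 2564185 / 1404
R4 = 1826.34 ohm

1826.34 ohm


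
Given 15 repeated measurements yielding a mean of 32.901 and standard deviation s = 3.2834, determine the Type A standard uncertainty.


The standard uncertainty for Type A evaluation is u = s / sqrt(n).
u = 3.2834 / sqrt(15)
u = 3.2834 / 3.873
u = 0.8478

0.8478


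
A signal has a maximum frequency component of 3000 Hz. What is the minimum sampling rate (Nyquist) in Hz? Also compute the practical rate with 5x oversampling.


By Nyquist theorem, fs_min = 2 * fmax.
fs_min = 2 * 3000 = 6000 Hz
Practical rate = 5 * fs_min = 5 * 6000 = 30000 Hz

fs_min = 6000 Hz, fs_practical = 30000 Hz


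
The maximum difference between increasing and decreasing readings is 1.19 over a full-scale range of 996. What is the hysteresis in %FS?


Hysteresis = (max difference / full scale) * 100%.
H = (1.19 / 996) * 100
H = 0.119 %FS

0.119 %FS


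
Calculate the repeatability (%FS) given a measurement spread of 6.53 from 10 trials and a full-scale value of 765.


Repeatability = (spread / full scale) * 100%.
R = (6.53 / 765) * 100
R = 0.854 %FS

0.854 %FS


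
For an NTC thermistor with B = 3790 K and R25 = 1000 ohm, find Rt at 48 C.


NTC thermistor equation: Rt = R25 * exp(B * (1/T - 1/T25)).
T in Kelvin: 321.15 K, T25 = 298.15 K
1/T - 1/T25 = 1/321.15 - 1/298.15 = -0.00024021
B * (1/T - 1/T25) = 3790 * -0.00024021 = -0.9104
Rt = 1000 * exp(-0.9104) = 402.4 ohm

402.4 ohm


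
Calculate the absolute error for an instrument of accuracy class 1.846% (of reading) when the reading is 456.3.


Absolute error = (accuracy% / 100) * reading.
Error = (1.846 / 100) * 456.3
Error = 0.01846 * 456.3
Error = 8.4233

8.4233


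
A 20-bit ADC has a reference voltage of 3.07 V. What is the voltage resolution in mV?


The resolution (LSB) of an ADC is Vref / 2^n.
LSB = 3.07 / 2^20
LSB = 3.07 / 1048576
LSB = 2.93e-06 V = 0.00292778 mV

0.00292778 mV


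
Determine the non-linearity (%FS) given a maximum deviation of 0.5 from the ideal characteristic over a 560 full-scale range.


Linearity error = (max deviation / full scale) * 100%.
Linearity = (0.5 / 560) * 100
Linearity = 0.089 %FS

0.089 %FS


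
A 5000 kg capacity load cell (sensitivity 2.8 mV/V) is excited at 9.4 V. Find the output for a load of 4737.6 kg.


Vout = rated_output * Vex * (load / capacity).
Vout = 2.8 * 9.4 * (4737.6 / 5000)
Vout = 2.8 * 9.4 * 0.94752
Vout = 24.939 mV

24.939 mV


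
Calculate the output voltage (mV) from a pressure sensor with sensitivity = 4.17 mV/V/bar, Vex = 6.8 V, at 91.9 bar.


Output = sensitivity * Vex * P.
Vout = 4.17 * 6.8 * 91.9
Vout = 28.356 * 91.9
Vout = 2605.92 mV

2605.92 mV


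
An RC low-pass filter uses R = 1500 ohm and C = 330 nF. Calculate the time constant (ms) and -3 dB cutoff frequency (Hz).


Time constant: tau = R * C.
tau = 1500 * 3.30e-07 = 0.000495 s
tau = 0.495 ms
Cutoff frequency: fc = 1 / (2*pi*R*C).
fc = 1 / (2*pi*0.000495) = 321.53 Hz

tau = 0.495 ms, fc = 321.53 Hz


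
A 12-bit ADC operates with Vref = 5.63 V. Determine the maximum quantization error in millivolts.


The maximum quantization error is +/- LSB/2.
LSB = Vref / 2^n = 5.63 / 4096 = 0.00137451 V
Max error = LSB / 2 = 0.00137451 / 2 = 0.00068726 V
Max error = 0.6873 mV

0.6873 mV


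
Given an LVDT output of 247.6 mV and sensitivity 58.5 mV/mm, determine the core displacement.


Displacement = Vout / sensitivity.
d = 247.6 / 58.5
d = 4.232 mm

4.232 mm


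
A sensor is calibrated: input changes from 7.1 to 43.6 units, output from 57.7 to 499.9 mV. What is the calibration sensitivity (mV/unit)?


Sensitivity = (y2 - y1) / (x2 - x1).
S = (499.9 - 57.7) / (43.6 - 7.1)
S = 442.2 / 36.5
S = 12.1151 mV/unit

12.1151 mV/unit


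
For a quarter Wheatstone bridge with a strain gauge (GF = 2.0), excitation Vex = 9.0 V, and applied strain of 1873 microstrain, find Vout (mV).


Quarter bridge output: Vout = (GF * epsilon * Vex) / 4.
Vout = (2.0 * 1873e-6 * 9.0) / 4
Vout = 0.033714 / 4 V
Vout = 0.0084285 V = 8.4285 mV

8.4285 mV


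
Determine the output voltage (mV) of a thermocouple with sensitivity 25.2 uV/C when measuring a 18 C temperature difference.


The thermocouple output V = sensitivity * dT.
V = 25.2 uV/C * 18 C
V = 453.6 uV
V = 0.454 mV

0.454 mV


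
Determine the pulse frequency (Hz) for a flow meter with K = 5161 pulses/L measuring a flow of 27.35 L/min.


Frequency = K * Q / 60 (converting L/min to L/s).
f = 5161 * 27.35 / 60
f = 141153.35 / 60
f = 2352.56 Hz

2352.56 Hz


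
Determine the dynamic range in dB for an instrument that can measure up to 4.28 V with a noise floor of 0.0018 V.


Dynamic range = 20 * log10(Vmax / Vnoise).
DR = 20 * log10(4.28 / 0.0018)
DR = 20 * log10(2377.78)
DR = 67.52 dB

67.52 dB


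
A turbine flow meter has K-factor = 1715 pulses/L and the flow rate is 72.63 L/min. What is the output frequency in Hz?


Frequency = K * Q / 60 (converting L/min to L/s).
f = 1715 * 72.63 / 60
f = 124560.45 / 60
f = 2076.01 Hz

2076.01 Hz


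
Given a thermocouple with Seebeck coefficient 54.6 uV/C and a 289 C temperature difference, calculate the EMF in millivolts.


The thermocouple output V = sensitivity * dT.
V = 54.6 uV/C * 289 C
V = 15779.4 uV
V = 15.779 mV

15.779 mV


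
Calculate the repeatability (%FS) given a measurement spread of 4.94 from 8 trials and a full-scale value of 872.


Repeatability = (spread / full scale) * 100%.
R = (4.94 / 872) * 100
R = 0.567 %FS

0.567 %FS


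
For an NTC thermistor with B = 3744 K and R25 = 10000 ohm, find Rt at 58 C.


NTC thermistor equation: Rt = R25 * exp(B * (1/T - 1/T25)).
T in Kelvin: 331.15 K, T25 = 298.15 K
1/T - 1/T25 = 1/331.15 - 1/298.15 = -0.00033424
B * (1/T - 1/T25) = 3744 * -0.00033424 = -1.2514
Rt = 10000 * exp(-1.2514) = 2861.1 ohm

2861.1 ohm


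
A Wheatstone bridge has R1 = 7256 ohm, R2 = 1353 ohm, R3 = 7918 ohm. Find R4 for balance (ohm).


At balance: R1*R4 = R2*R3, so R4 = R2*R3/R1.
R4 = 1353 * 7918 / 7256
R4 = 10713054 / 7256
R4 = 1476.44 ohm

1476.44 ohm


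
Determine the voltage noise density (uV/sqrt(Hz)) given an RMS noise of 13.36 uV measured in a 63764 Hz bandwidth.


Noise spectral density = Vrms / sqrt(BW).
NSD = 13.36 / sqrt(63764)
NSD = 13.36 / 252.5153
NSD = 0.0529 uV/sqrt(Hz)

0.0529 uV/sqrt(Hz)


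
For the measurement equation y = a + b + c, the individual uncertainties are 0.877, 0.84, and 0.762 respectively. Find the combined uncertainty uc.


For a sum of independent quantities, uc = sqrt(u1^2 + u2^2 + u3^2).
uc = sqrt(0.877^2 + 0.84^2 + 0.762^2)
uc = sqrt(0.769129 + 0.7056 + 0.580644)
uc = 1.4337

1.4337


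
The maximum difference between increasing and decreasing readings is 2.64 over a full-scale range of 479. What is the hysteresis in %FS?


Hysteresis = (max difference / full scale) * 100%.
H = (2.64 / 479) * 100
H = 0.551 %FS

0.551 %FS


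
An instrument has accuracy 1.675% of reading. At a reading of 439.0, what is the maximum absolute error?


Absolute error = (accuracy% / 100) * reading.
Error = (1.675 / 100) * 439.0
Error = 0.01675 * 439.0
Error = 7.3533

7.3533


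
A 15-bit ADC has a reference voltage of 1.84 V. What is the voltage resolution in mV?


The resolution (LSB) of an ADC is Vref / 2^n.
LSB = 1.84 / 2^15
LSB = 1.84 / 32768
LSB = 5.615e-05 V = 0.05615234 mV

0.05615234 mV


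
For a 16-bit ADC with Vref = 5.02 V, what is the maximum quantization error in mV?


The maximum quantization error is +/- LSB/2.
LSB = Vref / 2^n = 5.02 / 65536 = 7.66e-05 V
Max error = LSB / 2 = 7.66e-05 / 2 = 3.83e-05 V
Max error = 0.0383 mV

0.0383 mV


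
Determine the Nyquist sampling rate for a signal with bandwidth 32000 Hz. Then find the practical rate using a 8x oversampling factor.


By Nyquist theorem, fs_min = 2 * fmax.
fs_min = 2 * 32000 = 64000 Hz
Practical rate = 8 * fs_min = 8 * 64000 = 512000 Hz

fs_min = 64000 Hz, fs_practical = 512000 Hz


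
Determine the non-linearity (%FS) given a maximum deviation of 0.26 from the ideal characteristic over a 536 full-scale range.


Linearity error = (max deviation / full scale) * 100%.
Linearity = (0.26 / 536) * 100
Linearity = 0.049 %FS

0.049 %FS


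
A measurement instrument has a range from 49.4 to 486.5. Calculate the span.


Span = upper range - lower range.
Span = 486.5 - (49.4)
Span = 437.1

437.1


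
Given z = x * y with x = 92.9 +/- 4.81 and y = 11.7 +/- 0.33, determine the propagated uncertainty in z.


For a product z = x*y, the relative uncertainty is:
uz/z = sqrt((ux/x)^2 + (uy/y)^2)
Relative uncertainties: ux/x = 4.81/92.9 = 0.051776
uy/y = 0.33/11.7 = 0.028205
z = 92.9 * 11.7 = 1086.9
uz = 1086.9 * sqrt(0.051776^2 + 0.028205^2) = 64.086

64.086


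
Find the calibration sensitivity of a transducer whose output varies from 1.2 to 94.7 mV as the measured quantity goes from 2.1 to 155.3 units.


Sensitivity = (y2 - y1) / (x2 - x1).
S = (94.7 - 1.2) / (155.3 - 2.1)
S = 93.5 / 153.2
S = 0.6103 mV/unit

0.6103 mV/unit


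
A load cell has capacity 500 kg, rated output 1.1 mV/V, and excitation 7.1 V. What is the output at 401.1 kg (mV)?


Vout = rated_output * Vex * (load / capacity).
Vout = 1.1 * 7.1 * (401.1 / 500)
Vout = 1.1 * 7.1 * 0.8022
Vout = 6.265 mV

6.265 mV


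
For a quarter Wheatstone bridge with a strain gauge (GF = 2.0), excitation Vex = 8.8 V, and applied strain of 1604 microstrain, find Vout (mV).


Quarter bridge output: Vout = (GF * epsilon * Vex) / 4.
Vout = (2.0 * 1604e-6 * 8.8) / 4
Vout = 0.0282304 / 4 V
Vout = 0.0070576 V = 7.0576 mV

7.0576 mV


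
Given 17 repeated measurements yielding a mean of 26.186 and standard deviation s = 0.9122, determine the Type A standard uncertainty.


The standard uncertainty for Type A evaluation is u = s / sqrt(n).
u = 0.9122 / sqrt(17)
u = 0.9122 / 4.1231
u = 0.2212

0.2212


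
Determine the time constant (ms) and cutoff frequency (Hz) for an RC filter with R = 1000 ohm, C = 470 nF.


Time constant: tau = R * C.
tau = 1000 * 4.70e-07 = 0.00047 s
tau = 0.47 ms
Cutoff frequency: fc = 1 / (2*pi*R*C).
fc = 1 / (2*pi*0.00047) = 338.63 Hz

tau = 0.47 ms, fc = 338.63 Hz


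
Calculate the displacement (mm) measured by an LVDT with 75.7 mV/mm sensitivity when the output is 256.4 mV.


Displacement = Vout / sensitivity.
d = 256.4 / 75.7
d = 3.387 mm

3.387 mm


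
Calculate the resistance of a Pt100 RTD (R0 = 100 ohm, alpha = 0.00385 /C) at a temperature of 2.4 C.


The RTD equation: Rt = R0 * (1 + alpha * T).
Rt = 100 * (1 + 0.00385 * 2.4)
Rt = 100 * (1 + 0.00924)
Rt = 100 * 1.00924
Rt = 100.924 ohm

100.924 ohm


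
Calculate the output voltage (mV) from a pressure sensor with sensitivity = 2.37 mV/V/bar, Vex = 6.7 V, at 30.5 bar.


Output = sensitivity * Vex * P.
Vout = 2.37 * 6.7 * 30.5
Vout = 15.879 * 30.5
Vout = 484.31 mV

484.31 mV


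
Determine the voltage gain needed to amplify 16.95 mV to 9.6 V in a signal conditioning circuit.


Gain = Vout / Vin (converting to same units).
G = 9.6 V / 16.95 mV
G = 9600.0 mV / 16.95 mV
G = 566.37

566.37


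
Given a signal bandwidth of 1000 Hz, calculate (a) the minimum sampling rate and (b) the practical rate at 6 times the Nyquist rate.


By Nyquist theorem, fs_min = 2 * fmax.
fs_min = 2 * 1000 = 2000 Hz
Practical rate = 6 * fs_min = 6 * 2000 = 12000 Hz

fs_min = 2000 Hz, fs_practical = 12000 Hz


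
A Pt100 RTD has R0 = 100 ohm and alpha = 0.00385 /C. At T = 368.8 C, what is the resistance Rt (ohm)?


The RTD equation: Rt = R0 * (1 + alpha * T).
Rt = 100 * (1 + 0.00385 * 368.8)
Rt = 100 * (1 + 1.41988)
Rt = 100 * 2.41988
Rt = 241.988 ohm

241.988 ohm


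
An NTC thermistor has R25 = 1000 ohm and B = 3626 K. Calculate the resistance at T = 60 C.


NTC thermistor equation: Rt = R25 * exp(B * (1/T - 1/T25)).
T in Kelvin: 333.15 K, T25 = 298.15 K
1/T - 1/T25 = 1/333.15 - 1/298.15 = -0.00035237
B * (1/T - 1/T25) = 3626 * -0.00035237 = -1.2777
Rt = 1000 * exp(-1.2777) = 278.7 ohm

278.7 ohm


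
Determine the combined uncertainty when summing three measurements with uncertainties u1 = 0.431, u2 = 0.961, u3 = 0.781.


For a sum of independent quantities, uc = sqrt(u1^2 + u2^2 + u3^2).
uc = sqrt(0.431^2 + 0.961^2 + 0.781^2)
uc = sqrt(0.185761 + 0.923521 + 0.609961)
uc = 1.3112

1.3112


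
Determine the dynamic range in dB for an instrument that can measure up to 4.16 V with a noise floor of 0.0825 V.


Dynamic range = 20 * log10(Vmax / Vnoise).
DR = 20 * log10(4.16 / 0.0825)
DR = 20 * log10(50.42)
DR = 34.05 dB

34.05 dB


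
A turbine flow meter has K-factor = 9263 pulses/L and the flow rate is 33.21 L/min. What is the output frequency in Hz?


Frequency = K * Q / 60 (converting L/min to L/s).
f = 9263 * 33.21 / 60
f = 307624.23 / 60
f = 5127.07 Hz

5127.07 Hz


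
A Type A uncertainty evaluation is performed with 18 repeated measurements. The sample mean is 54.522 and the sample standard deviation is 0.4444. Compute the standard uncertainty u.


The standard uncertainty for Type A evaluation is u = s / sqrt(n).
u = 0.4444 / sqrt(18)
u = 0.4444 / 4.2426
u = 0.1047

0.1047


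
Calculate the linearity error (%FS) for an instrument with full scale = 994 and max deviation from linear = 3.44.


Linearity error = (max deviation / full scale) * 100%.
Linearity = (3.44 / 994) * 100
Linearity = 0.346 %FS

0.346 %FS


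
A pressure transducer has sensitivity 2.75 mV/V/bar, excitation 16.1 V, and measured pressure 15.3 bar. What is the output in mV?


Output = sensitivity * Vex * P.
Vout = 2.75 * 16.1 * 15.3
Vout = 44.275 * 15.3
Vout = 677.41 mV

677.41 mV


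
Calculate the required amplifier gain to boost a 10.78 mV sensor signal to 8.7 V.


Gain = Vout / Vin (converting to same units).
G = 8.7 V / 10.78 mV
G = 8700.0 mV / 10.78 mV
G = 807.05

807.05


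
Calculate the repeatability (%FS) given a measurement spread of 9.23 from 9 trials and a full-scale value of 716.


Repeatability = (spread / full scale) * 100%.
R = (9.23 / 716) * 100
R = 1.289 %FS

1.289 %FS


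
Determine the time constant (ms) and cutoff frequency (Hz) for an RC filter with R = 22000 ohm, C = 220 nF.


Time constant: tau = R * C.
tau = 22000 * 2.20e-07 = 0.00484 s
tau = 4.84 ms
Cutoff frequency: fc = 1 / (2*pi*R*C).
fc = 1 / (2*pi*0.00484) = 32.88 Hz

tau = 4.84 ms, fc = 32.88 Hz


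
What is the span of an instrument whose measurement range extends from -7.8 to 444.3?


Span = upper range - lower range.
Span = 444.3 - (-7.8)
Span = 452.1

452.1


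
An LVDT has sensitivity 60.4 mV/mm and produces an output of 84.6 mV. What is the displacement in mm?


Displacement = Vout / sensitivity.
d = 84.6 / 60.4
d = 1.401 mm

1.401 mm


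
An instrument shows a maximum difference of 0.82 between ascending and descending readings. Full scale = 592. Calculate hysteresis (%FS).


Hysteresis = (max difference / full scale) * 100%.
H = (0.82 / 592) * 100
H = 0.139 %FS

0.139 %FS


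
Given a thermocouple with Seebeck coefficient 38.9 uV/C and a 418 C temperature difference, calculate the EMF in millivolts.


The thermocouple output V = sensitivity * dT.
V = 38.9 uV/C * 418 C
V = 16260.2 uV
V = 16.26 mV

16.26 mV


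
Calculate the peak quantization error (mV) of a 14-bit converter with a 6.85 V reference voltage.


The maximum quantization error is +/- LSB/2.
LSB = Vref / 2^n = 6.85 / 16384 = 0.00041809 V
Max error = LSB / 2 = 0.00041809 / 2 = 0.00020905 V
Max error = 0.209 mV

0.209 mV


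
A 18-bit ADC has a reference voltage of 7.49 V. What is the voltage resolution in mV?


The resolution (LSB) of an ADC is Vref / 2^n.
LSB = 7.49 / 2^18
LSB = 7.49 / 262144
LSB = 2.857e-05 V = 0.02857208 mV

0.02857208 mV


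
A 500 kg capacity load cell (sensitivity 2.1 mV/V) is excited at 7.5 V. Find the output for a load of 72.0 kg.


Vout = rated_output * Vex * (load / capacity).
Vout = 2.1 * 7.5 * (72.0 / 500)
Vout = 2.1 * 7.5 * 0.144
Vout = 2.268 mV

2.268 mV


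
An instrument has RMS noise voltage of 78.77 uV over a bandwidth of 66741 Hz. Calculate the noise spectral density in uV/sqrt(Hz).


Noise spectral density = Vrms / sqrt(BW).
NSD = 78.77 / sqrt(66741)
NSD = 78.77 / 258.3428
NSD = 0.3049 uV/sqrt(Hz)

0.3049 uV/sqrt(Hz)


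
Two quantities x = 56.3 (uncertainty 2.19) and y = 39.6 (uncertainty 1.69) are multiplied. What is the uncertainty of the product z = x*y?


For a product z = x*y, the relative uncertainty is:
uz/z = sqrt((ux/x)^2 + (uy/y)^2)
Relative uncertainties: ux/x = 2.19/56.3 = 0.038899
uy/y = 1.69/39.6 = 0.042677
z = 56.3 * 39.6 = 2229.5
uz = 2229.5 * sqrt(0.038899^2 + 0.042677^2) = 128.74

128.74


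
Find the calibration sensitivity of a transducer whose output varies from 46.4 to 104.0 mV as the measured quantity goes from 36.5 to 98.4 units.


Sensitivity = (y2 - y1) / (x2 - x1).
S = (104.0 - 46.4) / (98.4 - 36.5)
S = 57.6 / 61.9
S = 0.9305 mV/unit

0.9305 mV/unit


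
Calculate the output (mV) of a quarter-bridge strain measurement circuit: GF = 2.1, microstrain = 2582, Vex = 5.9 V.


Quarter bridge output: Vout = (GF * epsilon * Vex) / 4.
Vout = (2.1 * 2582e-6 * 5.9) / 4
Vout = 0.03199098 / 4 V
Vout = 0.00799774 V = 7.9977 mV

7.9977 mV


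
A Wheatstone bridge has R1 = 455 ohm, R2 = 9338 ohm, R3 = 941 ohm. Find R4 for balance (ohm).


At balance: R1*R4 = R2*R3, so R4 = R2*R3/R1.
R4 = 9338 * 941 / 455
R4 = 8787058 / 455
R4 = 19312.22 ohm

19312.22 ohm


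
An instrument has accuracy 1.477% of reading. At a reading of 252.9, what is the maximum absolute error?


Absolute error = (accuracy% / 100) * reading.
Error = (1.477 / 100) * 252.9
Error = 0.01477 * 252.9
Error = 3.7353

3.7353


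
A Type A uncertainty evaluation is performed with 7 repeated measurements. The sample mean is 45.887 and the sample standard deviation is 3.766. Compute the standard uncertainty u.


The standard uncertainty for Type A evaluation is u = s / sqrt(n).
u = 3.766 / sqrt(7)
u = 3.766 / 2.6458
u = 1.4234

1.4234


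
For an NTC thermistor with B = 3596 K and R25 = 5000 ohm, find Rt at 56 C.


NTC thermistor equation: Rt = R25 * exp(B * (1/T - 1/T25)).
T in Kelvin: 329.15 K, T25 = 298.15 K
1/T - 1/T25 = 1/329.15 - 1/298.15 = -0.00031589
B * (1/T - 1/T25) = 3596 * -0.00031589 = -1.1359
Rt = 5000 * exp(-1.1359) = 1605.6 ohm

1605.6 ohm


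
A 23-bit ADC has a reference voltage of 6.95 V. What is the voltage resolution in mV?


The resolution (LSB) of an ADC is Vref / 2^n.
LSB = 6.95 / 2^23
LSB = 6.95 / 8388608
LSB = 8.3e-07 V = 0.0008285 mV

0.0008285 mV


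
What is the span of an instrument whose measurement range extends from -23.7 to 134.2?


Span = upper range - lower range.
Span = 134.2 - (-23.7)
Span = 157.9

157.9


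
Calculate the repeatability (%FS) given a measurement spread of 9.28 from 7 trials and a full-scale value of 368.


Repeatability = (spread / full scale) * 100%.
R = (9.28 / 368) * 100
R = 2.522 %FS

2.522 %FS


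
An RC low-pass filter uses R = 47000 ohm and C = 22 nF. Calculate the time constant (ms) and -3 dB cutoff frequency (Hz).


Time constant: tau = R * C.
tau = 47000 * 2.20e-08 = 0.001034 s
tau = 1.034 ms
Cutoff frequency: fc = 1 / (2*pi*R*C).
fc = 1 / (2*pi*0.001034) = 153.92 Hz

tau = 1.034 ms, fc = 153.92 Hz


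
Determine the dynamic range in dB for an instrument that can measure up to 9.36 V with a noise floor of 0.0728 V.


Dynamic range = 20 * log10(Vmax / Vnoise).
DR = 20 * log10(9.36 / 0.0728)
DR = 20 * log10(128.57)
DR = 42.18 dB

42.18 dB


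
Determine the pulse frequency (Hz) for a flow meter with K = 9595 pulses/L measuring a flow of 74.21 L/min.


Frequency = K * Q / 60 (converting L/min to L/s).
f = 9595 * 74.21 / 60
f = 712044.95 / 60
f = 11867.42 Hz

11867.42 Hz


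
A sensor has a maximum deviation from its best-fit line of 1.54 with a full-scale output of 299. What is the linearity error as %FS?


Linearity error = (max deviation / full scale) * 100%.
Linearity = (1.54 / 299) * 100
Linearity = 0.515 %FS

0.515 %FS


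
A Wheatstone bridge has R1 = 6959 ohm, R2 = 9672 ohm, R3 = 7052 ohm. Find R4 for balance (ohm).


At balance: R1*R4 = R2*R3, so R4 = R2*R3/R1.
R4 = 9672 * 7052 / 6959
R4 = 68206944 / 6959
R4 = 9801.26 ohm

9801.26 ohm


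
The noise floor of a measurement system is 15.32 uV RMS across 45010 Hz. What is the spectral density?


Noise spectral density = Vrms / sqrt(BW).
NSD = 15.32 / sqrt(45010)
NSD = 15.32 / 212.1556
NSD = 0.0722 uV/sqrt(Hz)

0.0722 uV/sqrt(Hz)


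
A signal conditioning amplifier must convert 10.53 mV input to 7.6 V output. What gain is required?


Gain = Vout / Vin (converting to same units).
G = 7.6 V / 10.53 mV
G = 7600.0 mV / 10.53 mV
G = 721.75

721.75


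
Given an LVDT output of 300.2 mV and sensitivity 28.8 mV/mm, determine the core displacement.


Displacement = Vout / sensitivity.
d = 300.2 / 28.8
d = 10.424 mm

10.424 mm


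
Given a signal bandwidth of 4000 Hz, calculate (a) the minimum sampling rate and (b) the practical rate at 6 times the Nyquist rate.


By Nyquist theorem, fs_min = 2 * fmax.
fs_min = 2 * 4000 = 8000 Hz
Practical rate = 6 * fs_min = 6 * 8000 = 48000 Hz

fs_min = 8000 Hz, fs_practical = 48000 Hz


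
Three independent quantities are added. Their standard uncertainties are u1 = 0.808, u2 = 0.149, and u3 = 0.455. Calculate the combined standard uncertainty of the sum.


For a sum of independent quantities, uc = sqrt(u1^2 + u2^2 + u3^2).
uc = sqrt(0.808^2 + 0.149^2 + 0.455^2)
uc = sqrt(0.652864 + 0.022201 + 0.207025)
uc = 0.9392

0.9392


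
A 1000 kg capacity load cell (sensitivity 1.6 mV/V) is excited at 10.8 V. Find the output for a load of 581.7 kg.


Vout = rated_output * Vex * (load / capacity).
Vout = 1.6 * 10.8 * (581.7 / 1000)
Vout = 1.6 * 10.8 * 0.5817
Vout = 10.052 mV

10.052 mV


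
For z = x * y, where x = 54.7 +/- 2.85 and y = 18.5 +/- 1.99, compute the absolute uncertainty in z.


For a product z = x*y, the relative uncertainty is:
uz/z = sqrt((ux/x)^2 + (uy/y)^2)
Relative uncertainties: ux/x = 2.85/54.7 = 0.052102
uy/y = 1.99/18.5 = 0.107568
z = 54.7 * 18.5 = 1012.0
uz = 1012.0 * sqrt(0.052102^2 + 0.107568^2) = 120.95

120.95


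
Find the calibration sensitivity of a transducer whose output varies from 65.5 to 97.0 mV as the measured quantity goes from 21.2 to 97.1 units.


Sensitivity = (y2 - y1) / (x2 - x1).
S = (97.0 - 65.5) / (97.1 - 21.2)
S = 31.5 / 75.9
S = 0.415 mV/unit

0.415 mV/unit


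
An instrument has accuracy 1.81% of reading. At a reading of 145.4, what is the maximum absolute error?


Absolute error = (accuracy% / 100) * reading.
Error = (1.81 / 100) * 145.4
Error = 0.0181 * 145.4
Error = 2.6317

2.6317


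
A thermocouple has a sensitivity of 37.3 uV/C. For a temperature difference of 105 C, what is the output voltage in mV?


The thermocouple output V = sensitivity * dT.
V = 37.3 uV/C * 105 C
V = 3916.5 uV
V = 3.916 mV

3.916 mV


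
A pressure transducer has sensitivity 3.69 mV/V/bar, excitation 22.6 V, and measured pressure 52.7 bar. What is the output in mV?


Output = sensitivity * Vex * P.
Vout = 3.69 * 22.6 * 52.7
Vout = 83.394 * 52.7
Vout = 4394.86 mV

4394.86 mV


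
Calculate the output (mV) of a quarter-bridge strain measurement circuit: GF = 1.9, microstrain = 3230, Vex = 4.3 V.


Quarter bridge output: Vout = (GF * epsilon * Vex) / 4.
Vout = (1.9 * 3230e-6 * 4.3) / 4
Vout = 0.0263891 / 4 V
Vout = 0.00659727 V = 6.5973 mV

6.5973 mV


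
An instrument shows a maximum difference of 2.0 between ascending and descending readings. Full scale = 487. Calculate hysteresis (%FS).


Hysteresis = (max difference / full scale) * 100%.
H = (2.0 / 487) * 100
H = 0.411 %FS

0.411 %FS


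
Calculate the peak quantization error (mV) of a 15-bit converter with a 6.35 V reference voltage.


The maximum quantization error is +/- LSB/2.
LSB = Vref / 2^n = 6.35 / 32768 = 0.00019379 V
Max error = LSB / 2 = 0.00019379 / 2 = 9.689e-05 V
Max error = 0.0969 mV

0.0969 mV


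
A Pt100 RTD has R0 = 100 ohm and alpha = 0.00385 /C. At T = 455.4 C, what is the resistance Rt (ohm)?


The RTD equation: Rt = R0 * (1 + alpha * T).
Rt = 100 * (1 + 0.00385 * 455.4)
Rt = 100 * (1 + 1.75329)
Rt = 100 * 2.75329
Rt = 275.329 ohm

275.329 ohm


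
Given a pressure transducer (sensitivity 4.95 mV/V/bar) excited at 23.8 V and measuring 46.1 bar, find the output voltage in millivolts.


Output = sensitivity * Vex * P.
Vout = 4.95 * 23.8 * 46.1
Vout = 117.81 * 46.1
Vout = 5431.04 mV

5431.04 mV


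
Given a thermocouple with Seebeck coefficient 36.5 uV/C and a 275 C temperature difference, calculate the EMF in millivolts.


The thermocouple output V = sensitivity * dT.
V = 36.5 uV/C * 275 C
V = 10037.5 uV
V = 10.037 mV

10.037 mV
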